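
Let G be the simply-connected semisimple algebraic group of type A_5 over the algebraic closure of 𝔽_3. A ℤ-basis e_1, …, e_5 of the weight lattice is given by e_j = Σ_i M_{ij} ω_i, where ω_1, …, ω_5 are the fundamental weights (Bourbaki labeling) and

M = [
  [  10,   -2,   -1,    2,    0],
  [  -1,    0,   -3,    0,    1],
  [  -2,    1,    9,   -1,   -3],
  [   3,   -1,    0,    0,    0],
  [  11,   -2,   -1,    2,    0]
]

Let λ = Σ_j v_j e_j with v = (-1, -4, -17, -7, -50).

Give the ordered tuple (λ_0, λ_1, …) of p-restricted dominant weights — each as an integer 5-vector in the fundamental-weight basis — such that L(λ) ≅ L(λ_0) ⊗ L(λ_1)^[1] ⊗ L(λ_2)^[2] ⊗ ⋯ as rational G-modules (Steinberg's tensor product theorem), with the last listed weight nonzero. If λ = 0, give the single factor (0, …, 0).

((1, 2, 2, 1, 0),)

Compute c_i = Σ_j M_{ij} v_j with v = (-1, -4, -17, -7, -50):
  c_1 = (10)·(-1) + (-2)·(-4) + (-1)·(-17) + (2)·(-7) + (0)·(-50) = 1
  c_2 = (-1)·(-1) + (0)·(-4) + (-3)·(-17) + (0)·(-7) + (1)·(-50) = 2
  c_3 = (-2)·(-1) + (1)·(-4) + (9)·(-17) + (-1)·(-7) + (-3)·(-50) = 2
  c_4 = (3)·(-1) + (-1)·(-4) + (0)·(-17) + (0)·(-7) + (0)·(-50) = 1
  c_5 = (11)·(-1) + (-2)·(-4) + (-1)·(-17) + (2)·(-7) + (0)·(-50) = 0
Writing each c_i in base p = 3:
  c_1 = 1 = 1·3^0
  c_2 = 2 = 2·3^0
  c_3 = 2 = 2·3^0
  c_4 = 1 = 1·3^0
  c_5 = 0
Factor λ_0 = (1, 2, 2, 1, 0)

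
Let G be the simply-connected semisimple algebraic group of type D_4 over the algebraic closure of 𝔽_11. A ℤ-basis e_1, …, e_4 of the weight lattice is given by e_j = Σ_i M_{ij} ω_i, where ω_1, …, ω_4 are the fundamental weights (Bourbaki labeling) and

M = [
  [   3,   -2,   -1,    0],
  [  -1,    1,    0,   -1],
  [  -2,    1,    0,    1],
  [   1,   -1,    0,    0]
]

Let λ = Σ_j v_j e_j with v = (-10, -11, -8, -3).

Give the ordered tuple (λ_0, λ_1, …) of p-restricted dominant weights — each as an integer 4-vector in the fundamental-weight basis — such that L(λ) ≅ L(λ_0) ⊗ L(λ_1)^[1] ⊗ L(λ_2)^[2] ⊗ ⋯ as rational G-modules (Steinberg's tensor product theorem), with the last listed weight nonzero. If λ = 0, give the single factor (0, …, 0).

((0, 2, 6, 1),)

Converting to the ω-basis (c_i = row i of M dotted with v = (-10, -11, -8, -3)):
  c_1 = (3)·(-10) + (-2)·(-11) + (-1)·(-8) + (0)·(-3) = 0
  c_2 = (-1)·(-10) + (1)·(-11) + (0)·(-8) + (-1)·(-3) = 2
  c_3 = (-2)·(-10) + (1)·(-11) + (0)·(-8) + (1)·(-3) = 6
  c_4 = (1)·(-10) + (-1)·(-11) + (0)·(-8) + (0)·(-3) = 1
Expand coordinatewise in base 11:
  c_1 = 0
  c_2 = 2 = 2·11^0
  c_3 = 6 = 6·11^0
  c_4 = 1 = 1·11^0
λ_0 = (0, 2, 6, 1)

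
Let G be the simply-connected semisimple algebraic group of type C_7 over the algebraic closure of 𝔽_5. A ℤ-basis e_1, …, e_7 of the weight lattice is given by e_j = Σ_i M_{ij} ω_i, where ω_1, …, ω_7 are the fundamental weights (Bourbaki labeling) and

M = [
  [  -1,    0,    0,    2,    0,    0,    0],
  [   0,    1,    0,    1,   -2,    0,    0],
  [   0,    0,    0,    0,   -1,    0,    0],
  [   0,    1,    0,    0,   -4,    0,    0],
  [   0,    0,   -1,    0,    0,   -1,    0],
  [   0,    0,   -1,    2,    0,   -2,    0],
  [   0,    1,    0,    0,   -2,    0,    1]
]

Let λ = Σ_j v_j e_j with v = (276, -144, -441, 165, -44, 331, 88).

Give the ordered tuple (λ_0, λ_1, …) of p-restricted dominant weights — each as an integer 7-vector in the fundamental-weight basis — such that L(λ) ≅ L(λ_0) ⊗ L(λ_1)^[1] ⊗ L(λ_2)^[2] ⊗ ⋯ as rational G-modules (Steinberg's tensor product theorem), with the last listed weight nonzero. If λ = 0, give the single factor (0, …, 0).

((4, 4, 4, 2, 0, 4, 2), (0, 1, 3, 1, 2, 1, 1), (2, 4, 1, 1, 4, 4, 1))

Converting to the ω-basis (c_i = row i of M dotted with v = (276, -144, -441, 165, -44, 331, 88)):
  c_1 = (-1)·(276) + (0)·(-144) + (0)·(-441) + 2·165 + (0)·(-44) + 0·331 + 0·88 = 54
  c_2 = 0·276 + (1)·(-144) + (0)·(-441) + 1·165 + (-2)·(-44) + 0·331 + 0·88 = 109
  c_3 = 0·276 + (0)·(-144) + (0)·(-441) + 0·165 + (-1)·(-44) + 0·331 + 0·88 = 44
  c_4 = 0·276 + (1)·(-144) + (0)·(-441) + 0·165 + (-4)·(-44) + 0·331 + 0·88 = 32
  c_5 = 0·276 + (0)·(-144) + (-1)·(-441) + 0·165 + (0)·(-44) + (-1)·(331) + 0·88 = 110
  c_6 = 0·276 + (0)·(-144) + (-1)·(-441) + 2·165 + (0)·(-44) + (-2)·(331) + 0·88 = 109
  c_7 = 0·276 + (1)·(-144) + (0)·(-441) + 0·165 + (-2)·(-44) + 0·331 + 1·88 = 32
p = 5; digits c_i = Σ_j d_{ij}·5^j, 0 ≤ d_{ij} < 5:
  c_1 = 54 = 4·5^0 + 0·5^1 + 2·5^2
  c_2 = 109 = 4·5^0 + 1·5^1 + 4·5^2
  c_3 = 44 = 4·5^0 + 3·5^1 + 1·5^2
  c_4 = 32 = 2·5^0 + 1·5^1 + 1·5^2
  c_5 = 110 = 0·5^0 + 2·5^1 + 4·5^2
  c_6 = 109 = 4·5^0 + 1·5^1 + 4·5^2
  c_7 = 32 = 2·5^0 + 1·5^1 + 1·5^2
Factor λ_0 = (4, 4, 4, 2, 0, 4, 2)
Factor λ_1 = (0, 1, 3, 1, 2, 1, 1)
Factor λ_2 = (2, 4, 1, 1, 4, 4, 1)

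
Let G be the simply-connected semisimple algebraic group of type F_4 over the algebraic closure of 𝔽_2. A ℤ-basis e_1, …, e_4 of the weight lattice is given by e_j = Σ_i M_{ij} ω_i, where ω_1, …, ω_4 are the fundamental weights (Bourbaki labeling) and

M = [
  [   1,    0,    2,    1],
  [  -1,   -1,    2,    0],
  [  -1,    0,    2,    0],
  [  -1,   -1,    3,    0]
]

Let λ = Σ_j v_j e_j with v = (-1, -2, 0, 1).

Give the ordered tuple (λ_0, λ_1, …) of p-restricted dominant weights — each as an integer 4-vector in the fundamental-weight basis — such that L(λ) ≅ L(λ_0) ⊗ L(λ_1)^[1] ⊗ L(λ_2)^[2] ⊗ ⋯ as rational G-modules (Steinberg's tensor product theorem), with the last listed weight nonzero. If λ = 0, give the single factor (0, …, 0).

((0, 1, 1, 1), (0, 1, 0, 1))

Converting to the ω-basis (c_i = row i of M dotted with v = (-1, -2, 0, 1)):
  c_1 = (1)·(-1) + (0)·(-2) + (2)·(0) + (1)·(1) = 0
  c_2 = (-1)·(-1) + (-1)·(-2) + (2)·(0) + (0)·(1) = 3
  c_3 = (-1)·(-1) + (0)·(-2) + (2)·(0) + (0)·(1) = 1
  c_4 = (-1)·(-1) + (-1)·(-2) + (3)·(0) + (0)·(1) = 3
Expand coordinatewise in base 2:
  c_1 = 0
  c_2 = 3 = 1·2^0 + 1·2^1
  c_3 = 1 = 1·2^0
  c_4 = 3 = 1·2^0 + 1·2^1
λ_0 = (0, 1, 1, 1)
λ_1 = (0, 1, 0, 1)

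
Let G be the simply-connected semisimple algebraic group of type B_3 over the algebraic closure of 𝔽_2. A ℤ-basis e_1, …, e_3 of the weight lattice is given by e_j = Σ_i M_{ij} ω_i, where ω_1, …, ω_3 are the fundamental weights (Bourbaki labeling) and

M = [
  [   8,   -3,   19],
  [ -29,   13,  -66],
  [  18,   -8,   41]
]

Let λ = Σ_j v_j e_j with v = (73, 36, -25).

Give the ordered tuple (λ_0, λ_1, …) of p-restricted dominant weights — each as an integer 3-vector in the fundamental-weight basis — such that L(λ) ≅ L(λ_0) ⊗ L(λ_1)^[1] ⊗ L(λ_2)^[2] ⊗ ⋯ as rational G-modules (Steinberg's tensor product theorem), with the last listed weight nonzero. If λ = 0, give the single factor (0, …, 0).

ω-coordinates c = M·v, v = (73, 36, -25):
  c_1 = (8)·(73) + (-3)·(36) + (19)·(-25) = 1
  c_2 = (-29)·(73) + (13)·(36) + (-66)·(-25) = 1
  c_3 = (18)·(73) + (-8)·(36) + (41)·(-25) = 1
Writing each c_i in base p = 2:
  c_1 = 1 = 1·2^0
  c_2 = 1 = 1·2^0
  c_3 = 1 = 1·2^0
λ_0 = (1, 1, 1)

((1, 1, 1),)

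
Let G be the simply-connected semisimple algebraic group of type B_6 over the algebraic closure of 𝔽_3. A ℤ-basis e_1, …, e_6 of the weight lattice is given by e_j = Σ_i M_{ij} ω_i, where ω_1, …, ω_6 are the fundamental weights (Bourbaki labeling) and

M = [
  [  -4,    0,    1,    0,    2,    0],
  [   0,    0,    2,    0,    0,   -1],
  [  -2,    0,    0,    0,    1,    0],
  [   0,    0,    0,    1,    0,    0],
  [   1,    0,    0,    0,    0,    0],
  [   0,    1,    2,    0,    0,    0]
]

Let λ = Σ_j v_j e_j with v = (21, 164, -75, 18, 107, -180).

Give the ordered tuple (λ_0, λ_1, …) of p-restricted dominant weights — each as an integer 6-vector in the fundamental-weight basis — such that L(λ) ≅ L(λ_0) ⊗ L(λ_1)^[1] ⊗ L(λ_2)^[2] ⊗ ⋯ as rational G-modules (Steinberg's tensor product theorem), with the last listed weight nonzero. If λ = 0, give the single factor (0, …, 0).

((1, 0, 2, 0, 0, 2), (0, 1, 0, 0, 1, 1), (0, 0, 1, 2, 2, 1), (2, 1, 2, 0, 0, 0))

ω-coordinates c = M·v, v = (21, 164, -75, 18, 107, -180):
  c_1 = (-4)·(21) + 0·164 + (1)·(-75) + 0·18 + 2·107 + (0)·(-180) = 55
  c_2 = 0·21 + 0·164 + (2)·(-75) + 0·18 + 0·107 + (-1)·(-180) = 30
  c_3 = (-2)·(21) + 0·164 + (0)·(-75) + 0·18 + 1·107 + (0)·(-180) = 65
  c_4 = 0·21 + 0·164 + (0)·(-75) + 1·18 + 0·107 + (0)·(-180) = 18
  c_5 = 1·21 + 0·164 + (0)·(-75) + 0·18 + 0·107 + (0)·(-180) = 21
  c_6 = 0·21 + 1·164 + (2)·(-75) + 0·18 + 0·107 + (0)·(-180) = 14
p = 3; digits c_i = Σ_j d_{ij}·3^j, 0 ≤ d_{ij} < 3:
  c_1 = 55 = 1·3^0 + 0·3^1 + 0·3^2 + 2·3^3
  c_2 = 30 = 0·3^0 + 1·3^1 + 0·3^2 + 1·3^3
  c_3 = 65 = 2·3^0 + 0·3^1 + 1·3^2 + 2·3^3
  c_4 = 18 = 0·3^0 + 0·3^1 + 2·3^2
  c_5 = 21 = 0·3^0 + 1·3^1 + 2·3^2
  c_6 = 14 = 2·3^0 + 1·3^1 + 1·3^2
p-restricted factor λ_0 = (1, 0, 2, 0, 0, 2)
p-restricted factor λ_1 = (0, 1, 0, 0, 1, 1)
p-restricted factor λ_2 = (0, 0, 1, 2, 2, 1)
p-restricted factor λ_3 = (2, 1, 2, 0, 0, 0)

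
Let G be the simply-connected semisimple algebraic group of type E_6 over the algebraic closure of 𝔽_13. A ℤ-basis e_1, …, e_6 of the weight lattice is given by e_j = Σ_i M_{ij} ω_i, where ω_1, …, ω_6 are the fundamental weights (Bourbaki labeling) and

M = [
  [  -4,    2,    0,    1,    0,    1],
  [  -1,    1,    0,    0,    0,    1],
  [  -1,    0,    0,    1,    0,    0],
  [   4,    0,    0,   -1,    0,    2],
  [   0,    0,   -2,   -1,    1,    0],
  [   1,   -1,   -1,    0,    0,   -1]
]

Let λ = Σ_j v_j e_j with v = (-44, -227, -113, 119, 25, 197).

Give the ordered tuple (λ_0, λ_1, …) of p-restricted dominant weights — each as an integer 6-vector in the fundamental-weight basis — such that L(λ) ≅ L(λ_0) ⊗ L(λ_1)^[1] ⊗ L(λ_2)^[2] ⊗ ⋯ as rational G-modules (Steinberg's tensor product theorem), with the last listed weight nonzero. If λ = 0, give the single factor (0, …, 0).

Compute c_i = Σ_j M_{ij} v_j with v = (-44, -227, -113, 119, 25, 197):
  c_1 = (-4)·(-44) + (2)·(-227) + (0)·(-113) + (1)·(119) + (0)·(25) + (1)·(197) = 38
  c_2 = (-1)·(-44) + (1)·(-227) + (0)·(-113) + (0)·(119) + (0)·(25) + (1)·(197) = 14
  c_3 = (-1)·(-44) + (0)·(-227) + (0)·(-113) + (1)·(119) + (0)·(25) + (0)·(197) = 163
  c_4 = (4)·(-44) + (0)·(-227) + (0)·(-113) + (-1)·(119) + (0)·(25) + (2)·(197) = 99
  c_5 = (0)·(-44) + (0)·(-227) + (-2)·(-113) + (-1)·(119) + (1)·(25) + (0)·(197) = 132
  c_6 = (1)·(-44) + (-1)·(-227) + (-1)·(-113) + (0)·(119) + (0)·(25) + (-1)·(197) = 99
Writing each c_i in base p = 13:
  c_1 = 38 = 12·13^0 + 2·13^1
  c_2 = 14 = 1·13^0 + 1·13^1
  c_3 = 163 = 7·13^0 + 12·13^1
  c_4 = 99 = 8·13^0 + 7·13^1
  c_5 = 132 = 2·13^0 + 10·13^1
  c_6 = 99 = 8·13^0 + 7·13^1
λ_0 = (12, 1, 7, 8, 2, 8)
λ_1 = (2, 1, 12, 7, 10, 7)

((12, 1, 7, 8, 2, 8), (2, 1, 12, 7, 10, 7))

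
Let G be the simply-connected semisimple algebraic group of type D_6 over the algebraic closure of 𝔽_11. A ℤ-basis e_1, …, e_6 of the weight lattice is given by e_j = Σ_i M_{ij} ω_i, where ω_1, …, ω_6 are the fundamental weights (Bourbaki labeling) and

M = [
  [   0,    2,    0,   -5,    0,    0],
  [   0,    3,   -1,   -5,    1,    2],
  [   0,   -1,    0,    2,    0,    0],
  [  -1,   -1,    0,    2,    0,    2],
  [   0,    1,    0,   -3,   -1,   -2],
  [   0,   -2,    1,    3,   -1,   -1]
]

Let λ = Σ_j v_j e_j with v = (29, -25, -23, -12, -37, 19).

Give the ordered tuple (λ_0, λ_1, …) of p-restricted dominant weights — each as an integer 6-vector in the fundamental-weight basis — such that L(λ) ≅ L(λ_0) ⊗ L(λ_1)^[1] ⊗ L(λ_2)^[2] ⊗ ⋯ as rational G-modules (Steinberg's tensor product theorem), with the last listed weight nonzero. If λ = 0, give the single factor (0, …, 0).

((10, 9, 1, 10, 10, 9),)

Change of basis e → ω: c = M·v where v = (29, -25, -23, -12, -37, 19):
  c_1 = 0*29 + 2*-25 + 0*-23 + -5*-12 + 0*-37 + 0*19 = 10
  c_2 = 0*29 + 3*-25 + -1*-23 + -5*-12 + 1*-37 + 2*19 = 9
  c_3 = 0*29 + -1*-25 + 0*-23 + 2*-12 + 0*-37 + 0*19 = 1
  c_4 = -1*29 + -1*-25 + 0*-23 + 2*-12 + 0*-37 + 2*19 = 10
  c_5 = 0*29 + 1*-25 + 0*-23 + -3*-12 + -1*-37 + -2*19 = 10
  c_6 = 0*29 + -2*-25 + 1*-23 + 3*-12 + -1*-37 + -1*19 = 9
Base-11 expansion of each c_i:
  c_1 = 10 = 10·11^0
  c_2 = 9 = 9·11^0
  c_3 = 1 = 1·11^0
  c_4 = 10 = 10·11^0
  c_5 = 10 = 10·11^0
  c_6 = 9 = 9·11^0
p-restricted factor λ_0 = (10, 9, 1, 10, 10, 9)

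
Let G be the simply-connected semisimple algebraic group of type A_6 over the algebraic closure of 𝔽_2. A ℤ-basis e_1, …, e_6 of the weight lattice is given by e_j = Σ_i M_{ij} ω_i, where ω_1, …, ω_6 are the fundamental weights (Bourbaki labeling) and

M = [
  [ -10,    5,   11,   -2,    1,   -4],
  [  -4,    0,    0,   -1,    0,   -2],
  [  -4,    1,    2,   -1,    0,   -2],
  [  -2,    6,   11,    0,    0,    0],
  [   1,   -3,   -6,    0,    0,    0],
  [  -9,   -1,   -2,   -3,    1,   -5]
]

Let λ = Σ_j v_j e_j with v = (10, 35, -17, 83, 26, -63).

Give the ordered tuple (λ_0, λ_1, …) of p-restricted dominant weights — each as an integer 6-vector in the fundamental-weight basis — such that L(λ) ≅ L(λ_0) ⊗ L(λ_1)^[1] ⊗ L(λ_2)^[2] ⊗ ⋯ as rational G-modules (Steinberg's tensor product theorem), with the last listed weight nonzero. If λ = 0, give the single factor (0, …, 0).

((0, 1, 0, 1, 1, 1), (0, 1, 0, 1, 1, 0), (0, 0, 1, 0, 1, 0))

ω-coordinates c = M·v, v = (10, 35, -17, 83, 26, -63):
  c_1 = (-10)·(10) + 5·35 + (11)·(-17) + (-2)·(83) + 1·26 + (-4)·(-63) = 0
  c_2 = (-4)·(10) + 0·35 + (0)·(-17) + (-1)·(83) + 0·26 + (-2)·(-63) = 3
  c_3 = (-4)·(10) + 1·35 + (2)·(-17) + (-1)·(83) + 0·26 + (-2)·(-63) = 4
  c_4 = (-2)·(10) + 6·35 + (11)·(-17) + 0·83 + 0·26 + (0)·(-63) = 3
  c_5 = 1·10 + (-3)·(35) + (-6)·(-17) + 0·83 + 0·26 + (0)·(-63) = 7
  c_6 = (-9)·(10) + (-1)·(35) + (-2)·(-17) + (-3)·(83) + 1·26 + (-5)·(-63) = 1
Writing each c_i in base p = 2:
  c_1 = 0
  c_2 = 3 = 1·2^0 + 1·2^1
  c_3 = 4 = 0·2^0 + 0·2^1 + 1·2^2
  c_4 = 3 = 1·2^0 + 1·2^1
  c_5 = 7 = 1·2^0 + 1·2^1 + 1·2^2
  c_6 = 1 = 1·2^0
Factor λ_0 = (0, 1, 0, 1, 1, 1)
Factor λ_1 = (0, 1, 0, 1, 1, 0)
Factor λ_2 = (0, 0, 1, 0, 1, 0)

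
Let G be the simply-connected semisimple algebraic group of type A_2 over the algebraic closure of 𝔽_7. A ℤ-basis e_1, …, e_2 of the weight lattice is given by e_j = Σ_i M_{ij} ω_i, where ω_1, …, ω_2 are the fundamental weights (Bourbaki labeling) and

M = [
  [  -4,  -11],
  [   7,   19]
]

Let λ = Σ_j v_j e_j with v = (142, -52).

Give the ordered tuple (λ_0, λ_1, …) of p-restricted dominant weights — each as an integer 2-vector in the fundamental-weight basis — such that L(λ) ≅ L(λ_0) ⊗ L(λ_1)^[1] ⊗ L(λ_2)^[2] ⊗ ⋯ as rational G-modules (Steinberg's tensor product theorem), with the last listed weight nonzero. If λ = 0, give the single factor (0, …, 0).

Compute c_i = Σ_j M_{ij} v_j with v = (142, -52):
  c_1 = (-4)·(142) + (-11)·(-52) = 4
  c_2 = (7)·(142) + (19)·(-52) = 6
Base-7 expansion of each c_i:
  c_1 = 4 = 4·7^0
  c_2 = 6 = 6·7^0
p-restricted factor λ_0 = (4, 6)

((4, 6),)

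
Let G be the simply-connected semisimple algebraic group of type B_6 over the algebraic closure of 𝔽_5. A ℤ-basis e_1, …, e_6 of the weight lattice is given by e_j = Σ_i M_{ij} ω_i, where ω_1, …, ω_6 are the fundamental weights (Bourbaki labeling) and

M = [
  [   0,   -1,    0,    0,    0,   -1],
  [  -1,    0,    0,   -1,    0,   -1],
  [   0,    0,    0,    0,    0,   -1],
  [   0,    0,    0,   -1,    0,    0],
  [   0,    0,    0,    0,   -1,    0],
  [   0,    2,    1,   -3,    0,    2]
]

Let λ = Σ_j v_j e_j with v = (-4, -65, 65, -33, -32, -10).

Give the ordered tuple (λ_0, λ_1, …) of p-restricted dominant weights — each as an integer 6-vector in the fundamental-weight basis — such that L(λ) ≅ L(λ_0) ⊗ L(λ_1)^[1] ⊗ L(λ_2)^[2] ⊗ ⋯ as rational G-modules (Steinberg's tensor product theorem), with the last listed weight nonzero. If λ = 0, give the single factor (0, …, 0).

Change of basis e → ω: c = M·v where v = (-4, -65, 65, -33, -32, -10):
  c_1 = (0)·(-4) + (-1)·(-65) + 0·65 + (0)·(-33) + (0)·(-32) + (-1)·(-10) = 75
  c_2 = (-1)·(-4) + (0)·(-65) + 0·65 + (-1)·(-33) + (0)·(-32) + (-1)·(-10) = 47
  c_3 = (0)·(-4) + (0)·(-65) + 0·65 + (0)·(-33) + (0)·(-32) + (-1)·(-10) = 10
  c_4 = (0)·(-4) + (0)·(-65) + 0·65 + (-1)·(-33) + (0)·(-32) + (0)·(-10) = 33
  c_5 = (0)·(-4) + (0)·(-65) + 0·65 + (0)·(-33) + (-1)·(-32) + (0)·(-10) = 32
  c_6 = (0)·(-4) + (2)·(-65) + 1·65 + (-3)·(-33) + (0)·(-32) + (2)·(-10) = 14
Expand coordinatewise in base 5:
  c_1 = 75 = 0·5^0 + 0·5^1 + 3·5^2
  c_2 = 47 = 2·5^0 + 4·5^1 + 1·5^2
  c_3 = 10 = 0·5^0 + 2·5^1
  c_4 = 33 = 3·5^0 + 1·5^1 + 1·5^2
  c_5 = 32 = 2·5^0 + 1·5^1 + 1·5^2
  c_6 = 14 = 4·5^0 + 2·5^1
p-restricted factor λ_0 = (0, 2, 0, 3, 2, 4)
p-restricted factor λ_1 = (0, 4, 2, 1, 1, 2)
p-restricted factor λ_2 = (3, 1, 0, 1, 1, 0)

((0, 2, 0, 3, 2, 4), (0, 4, 2, 1, 1, 2), (3, 1, 0, 1, 1, 0))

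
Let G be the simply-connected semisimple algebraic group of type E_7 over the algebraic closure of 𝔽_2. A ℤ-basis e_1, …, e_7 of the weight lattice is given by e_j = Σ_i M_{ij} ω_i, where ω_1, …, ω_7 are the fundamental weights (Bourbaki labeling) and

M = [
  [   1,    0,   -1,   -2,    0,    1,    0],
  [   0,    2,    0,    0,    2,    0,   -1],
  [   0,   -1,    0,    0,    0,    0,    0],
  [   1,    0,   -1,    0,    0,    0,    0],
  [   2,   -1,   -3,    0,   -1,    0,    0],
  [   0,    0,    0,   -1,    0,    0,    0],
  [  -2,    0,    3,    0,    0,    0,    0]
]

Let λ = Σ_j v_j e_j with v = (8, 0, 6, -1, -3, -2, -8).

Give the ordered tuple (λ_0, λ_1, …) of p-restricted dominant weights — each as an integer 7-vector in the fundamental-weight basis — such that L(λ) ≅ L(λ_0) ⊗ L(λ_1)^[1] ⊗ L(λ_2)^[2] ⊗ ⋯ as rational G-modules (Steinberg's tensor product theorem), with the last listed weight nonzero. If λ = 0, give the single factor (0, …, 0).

ω-coordinates c = M·v, v = (8, 0, 6, -1, -3, -2, -8):
  c_1 = 1·8 + 0·0 + (-1)·(6) + (-2)·(-1) + (0)·(-3) + (1)·(-2) + (0)·(-8) = 2
  c_2 = 0·8 + 2·0 + 0·6 + (0)·(-1) + (2)·(-3) + (0)·(-2) + (-1)·(-8) = 2
  c_3 = 0·8 + (-1)·(0) + 0·6 + (0)·(-1) + (0)·(-3) + (0)·(-2) + (0)·(-8) = 0
  c_4 = 1·8 + 0·0 + (-1)·(6) + (0)·(-1) + (0)·(-3) + (0)·(-2) + (0)·(-8) = 2
  c_5 = 2·8 + (-1)·(0) + (-3)·(6) + (0)·(-1) + (-1)·(-3) + (0)·(-2) + (0)·(-8) = 1
  c_6 = 0·8 + 0·0 + 0·6 + (-1)·(-1) + (0)·(-3) + (0)·(-2) + (0)·(-8) = 1
  c_7 = (-2)·(8) + 0·0 + 3·6 + (0)·(-1) + (0)·(-3) + (0)·(-2) + (0)·(-8) = 2
Writing each c_i in base p = 2:
  c_1 = 2 = 0·2^0 + 1·2^1
  c_2 = 2 = 0·2^0 + 1·2^1
  c_3 = 0
  c_4 = 2 = 0·2^0 + 1·2^1
  c_5 = 1 = 1·2^0
  c_6 = 1 = 1·2^0
  c_7 = 2 = 0·2^0 + 1·2^1
Factor λ_0 = (0, 0, 0, 0, 1, 1, 0)
Factor λ_1 = (1, 1, 0, 1, 0, 0, 1)

((0, 0, 0, 0, 1, 1, 0), (1, 1, 0, 1, 0, 0, 1))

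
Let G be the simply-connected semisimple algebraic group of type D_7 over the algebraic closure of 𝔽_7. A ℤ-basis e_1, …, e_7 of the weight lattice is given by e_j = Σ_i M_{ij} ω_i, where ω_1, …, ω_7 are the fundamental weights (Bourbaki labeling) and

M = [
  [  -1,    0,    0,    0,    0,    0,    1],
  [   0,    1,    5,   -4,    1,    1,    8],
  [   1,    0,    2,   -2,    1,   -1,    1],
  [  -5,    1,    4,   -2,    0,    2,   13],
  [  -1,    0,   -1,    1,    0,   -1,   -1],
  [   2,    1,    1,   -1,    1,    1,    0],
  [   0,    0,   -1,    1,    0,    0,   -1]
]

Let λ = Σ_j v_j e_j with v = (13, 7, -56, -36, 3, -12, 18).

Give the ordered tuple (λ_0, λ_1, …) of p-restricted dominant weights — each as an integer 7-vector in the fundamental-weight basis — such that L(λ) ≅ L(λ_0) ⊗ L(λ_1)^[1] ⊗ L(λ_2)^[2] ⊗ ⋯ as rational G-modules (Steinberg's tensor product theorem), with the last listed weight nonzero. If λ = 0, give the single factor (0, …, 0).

Compute c_i = Σ_j M_{ij} v_j with v = (13, 7, -56, -36, 3, -12, 18):
  c_1 = (-1)·(13) + (0)·(7) + (0)·(-56) + (0)·(-36) + (0)·(3) + (0)·(-12) + (1)·(18) = 5
  c_2 = (0)·(13) + (1)·(7) + (5)·(-56) + (-4)·(-36) + (1)·(3) + (1)·(-12) + (8)·(18) = 6
  c_3 = (1)·(13) + (0)·(7) + (2)·(-56) + (-2)·(-36) + (1)·(3) + (-1)·(-12) + (1)·(18) = 6
  c_4 = (-5)·(13) + (1)·(7) + (4)·(-56) + (-2)·(-36) + (0)·(3) + (2)·(-12) + (13)·(18) = 0
  c_5 = (-1)·(13) + (0)·(7) + (-1)·(-56) + (1)·(-36) + (0)·(3) + (-1)·(-12) + (-1)·(18) = 1
  c_6 = (2)·(13) + (1)·(7) + (1)·(-56) + (-1)·(-36) + (1)·(3) + (1)·(-12) + (0)·(18) = 4
  c_7 = (0)·(13) + (0)·(7) + (-1)·(-56) + (1)·(-36) + (0)·(3) + (0)·(-12) + (-1)·(18) = 2
p = 7; digits c_i = Σ_j d_{ij}·7^j, 0 ≤ d_{ij} < 7:
  c_1 = 5 = 5·7^0
  c_2 = 6 = 6·7^0
  c_3 = 6 = 6·7^0
  c_4 = 0
  c_5 = 1 = 1·7^0
  c_6 = 4 = 4·7^0
  c_7 = 2 = 2·7^0
λ_0 = (5, 6, 6, 0, 1, 4, 2)

((5, 6, 6, 0, 1, 4, 2),)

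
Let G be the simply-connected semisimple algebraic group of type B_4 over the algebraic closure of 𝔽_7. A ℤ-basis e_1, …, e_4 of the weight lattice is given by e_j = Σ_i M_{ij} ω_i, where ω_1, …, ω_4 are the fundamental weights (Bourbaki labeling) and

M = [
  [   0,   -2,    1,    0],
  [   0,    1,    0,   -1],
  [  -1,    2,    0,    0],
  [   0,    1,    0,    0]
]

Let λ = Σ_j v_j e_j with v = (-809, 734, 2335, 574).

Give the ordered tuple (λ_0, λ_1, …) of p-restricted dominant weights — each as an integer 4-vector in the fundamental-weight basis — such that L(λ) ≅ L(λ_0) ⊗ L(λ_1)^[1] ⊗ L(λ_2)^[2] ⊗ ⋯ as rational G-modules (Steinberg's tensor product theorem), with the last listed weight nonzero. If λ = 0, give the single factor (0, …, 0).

((6, 6, 2, 6), (4, 1, 3, 6), (3, 3, 4, 0), (2, 0, 6, 2))

Compute c_i = Σ_j M_{ij} v_j with v = (-809, 734, 2335, 574):
  c_1 = (0)·(-809) + (-2)·(734) + (1)·(2335) + (0)·(574) = 867
  c_2 = (0)·(-809) + (1)·(734) + (0)·(2335) + (-1)·(574) = 160
  c_3 = (-1)·(-809) + (2)·(734) + (0)·(2335) + (0)·(574) = 2277
  c_4 = (0)·(-809) + (1)·(734) + (0)·(2335) + (0)·(574) = 734
Writing each c_i in base p = 7:
  c_1 = 867 = 6·7^0 + 4·7^1 + 3·7^2 + 2·7^3
  c_2 = 160 = 6·7^0 + 1·7^1 + 3·7^2
  c_3 = 2277 = 2·7^0 + 3·7^1 + 4·7^2 + 6·7^3
  c_4 = 734 = 6·7^0 + 6·7^1 + 0·7^2 + 2·7^3
Factor λ_0 = (6, 6, 2, 6)
Factor λ_1 = (4, 1, 3, 6)
Factor λ_2 = (3, 3, 4, 0)
Factor λ_3 = (2, 0, 6, 2)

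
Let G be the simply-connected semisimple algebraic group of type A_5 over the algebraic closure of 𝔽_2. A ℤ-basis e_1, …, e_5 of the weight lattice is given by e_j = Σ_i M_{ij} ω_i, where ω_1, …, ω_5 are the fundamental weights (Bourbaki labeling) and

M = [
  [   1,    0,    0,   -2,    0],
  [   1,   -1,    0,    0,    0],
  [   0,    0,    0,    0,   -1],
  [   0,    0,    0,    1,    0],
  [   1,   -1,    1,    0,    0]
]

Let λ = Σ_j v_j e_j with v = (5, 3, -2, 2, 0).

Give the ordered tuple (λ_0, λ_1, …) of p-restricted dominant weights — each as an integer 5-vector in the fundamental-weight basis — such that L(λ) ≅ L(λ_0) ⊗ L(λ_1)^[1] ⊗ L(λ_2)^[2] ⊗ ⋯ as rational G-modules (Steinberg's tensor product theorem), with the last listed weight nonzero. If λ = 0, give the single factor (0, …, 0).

Compute c_i = Σ_j M_{ij} v_j with v = (5, 3, -2, 2, 0):
  c_1 = 1*5 + 0*3 + 0*-2 + -2*2 + 0*0 = 1
  c_2 = 1*5 + -1*3 + 0*-2 + 0*2 + 0*0 = 2
  c_3 = 0*5 + 0*3 + 0*-2 + 0*2 + -1*0 = 0
  c_4 = 0*5 + 0*3 + 0*-2 + 1*2 + 0*0 = 2
  c_5 = 1*5 + -1*3 + 1*-2 + 0*2 + 0*0 = 0
Base-2 expansion of each c_i:
  c_1 = 1 = 1·2^0
  c_2 = 2 = 0·2^0 + 1·2^1
  c_3 = 0
  c_4 = 2 = 0·2^0 + 1·2^1
  c_5 = 0
Factor λ_0 = (1, 0, 0, 0, 0)
Factor λ_1 = (0, 1, 0, 1, 0)

((1, 0, 0, 0, 0), (0, 1, 0, 1, 0))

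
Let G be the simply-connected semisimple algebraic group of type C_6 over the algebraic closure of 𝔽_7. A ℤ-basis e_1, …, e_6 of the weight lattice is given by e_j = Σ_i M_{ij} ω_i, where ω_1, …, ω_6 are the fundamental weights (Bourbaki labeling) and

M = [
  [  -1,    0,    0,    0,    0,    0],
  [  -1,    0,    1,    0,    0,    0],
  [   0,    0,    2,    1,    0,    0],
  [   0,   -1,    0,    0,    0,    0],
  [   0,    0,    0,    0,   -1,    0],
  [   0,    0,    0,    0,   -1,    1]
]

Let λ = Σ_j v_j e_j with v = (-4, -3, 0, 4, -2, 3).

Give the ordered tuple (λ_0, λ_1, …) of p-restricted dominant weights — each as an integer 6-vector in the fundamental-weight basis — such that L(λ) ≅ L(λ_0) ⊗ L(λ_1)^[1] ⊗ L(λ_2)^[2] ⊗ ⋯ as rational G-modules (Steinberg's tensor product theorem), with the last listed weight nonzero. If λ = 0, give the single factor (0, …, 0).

((4, 4, 4, 3, 2, 5),)

ω-coordinates c = M·v, v = (-4, -3, 0, 4, -2, 3):
  c_1 = (-1)·(-4) + (0)·(-3) + 0·0 + 0·4 + (0)·(-2) + 0·3 = 4
  c_2 = (-1)·(-4) + (0)·(-3) + 1·0 + 0·4 + (0)·(-2) + 0·3 = 4
  c_3 = (0)·(-4) + (0)·(-3) + 2·0 + 1·4 + (0)·(-2) + 0·3 = 4
  c_4 = (0)·(-4) + (-1)·(-3) + 0·0 + 0·4 + (0)·(-2) + 0·3 = 3
  c_5 = (0)·(-4) + (0)·(-3) + 0·0 + 0·4 + (-1)·(-2) + 0·3 = 2
  c_6 = (0)·(-4) + (0)·(-3) + 0·0 + 0·4 + (-1)·(-2) + 1·3 = 5
Writing each c_i in base p = 7:
  c_1 = 4 = 4·7^0
  c_2 = 4 = 4·7^0
  c_3 = 4 = 4·7^0
  c_4 = 3 = 3·7^0
  c_5 = 2 = 2·7^0
  c_6 = 5 = 5·7^0
p-restricted factor λ_0 = (4, 4, 4, 3, 2, 5)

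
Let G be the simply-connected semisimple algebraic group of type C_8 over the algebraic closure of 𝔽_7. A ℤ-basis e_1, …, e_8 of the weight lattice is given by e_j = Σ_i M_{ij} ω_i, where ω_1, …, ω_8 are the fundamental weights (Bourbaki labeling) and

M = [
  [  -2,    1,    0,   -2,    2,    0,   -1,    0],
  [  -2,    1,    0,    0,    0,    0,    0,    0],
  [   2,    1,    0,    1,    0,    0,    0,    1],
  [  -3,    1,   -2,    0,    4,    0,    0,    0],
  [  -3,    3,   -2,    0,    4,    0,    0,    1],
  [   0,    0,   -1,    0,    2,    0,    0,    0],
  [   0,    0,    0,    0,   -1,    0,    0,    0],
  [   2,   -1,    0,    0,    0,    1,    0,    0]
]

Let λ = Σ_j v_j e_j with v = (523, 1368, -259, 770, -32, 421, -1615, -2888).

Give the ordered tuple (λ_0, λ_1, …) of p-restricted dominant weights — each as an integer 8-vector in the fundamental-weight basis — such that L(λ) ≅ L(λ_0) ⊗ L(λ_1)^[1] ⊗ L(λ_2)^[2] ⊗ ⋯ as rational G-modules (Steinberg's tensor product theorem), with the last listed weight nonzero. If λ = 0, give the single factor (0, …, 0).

In the fundamental-weight basis, λ has coordinates c = M·v (v = (523, 1368, -259, 770, -32, 421, -1615, -2888)):
  c_1 = (-2)·(523) + (1)·(1368) + (0)·(-259) + (-2)·(770) + (2)·(-32) + (0)·(421) + (-1)·(-1615) + (0)·(-2888) = 333
  c_2 = (-2)·(523) + (1)·(1368) + (0)·(-259) + (0)·(770) + (0)·(-32) + (0)·(421) + (0)·(-1615) + (0)·(-2888) = 322
  c_3 = (2)·(523) + (1)·(1368) + (0)·(-259) + (1)·(770) + (0)·(-32) + (0)·(421) + (0)·(-1615) + (1)·(-2888) = 296
  c_4 = (-3)·(523) + (1)·(1368) + (-2)·(-259) + (0)·(770) + (4)·(-32) + (0)·(421) + (0)·(-1615) + (0)·(-2888) = 189
  c_5 = (-3)·(523) + (3)·(1368) + (-2)·(-259) + (0)·(770) + (4)·(-32) + (0)·(421) + (0)·(-1615) + (1)·(-2888) = 37
  c_6 = (0)·(523) + (0)·(1368) + (-1)·(-259) + (0)·(770) + (2)·(-32) + (0)·(421) + (0)·(-1615) + (0)·(-2888) = 195
  c_7 = (0)·(523) + (0)·(1368) + (0)·(-259) + (0)·(770) + (-1)·(-32) + (0)·(421) + (0)·(-1615) + (0)·(-2888) = 32
  c_8 = (2)·(523) + (-1)·(1368) + (0)·(-259) + (0)·(770) + (0)·(-32) + (1)·(421) + (0)·(-1615) + (0)·(-2888) = 99
Expand coordinatewise in base 7:
  c_1 = 333 = 4·7^0 + 5·7^1 + 6·7^2
  c_2 = 322 = 0·7^0 + 4·7^1 + 6·7^2
  c_3 = 296 = 2·7^0 + 0·7^1 + 6·7^2
  c_4 = 189 = 0·7^0 + 6·7^1 + 3·7^2
  c_5 = 37 = 2·7^0 + 5·7^1
  c_6 = 195 = 6·7^0 + 6·7^1 + 3·7^2
  c_7 = 32 = 4·7^0 + 4·7^1
  c_8 = 99 = 1·7^0 + 0·7^1 + 2·7^2
λ_0 = (4, 0, 2, 0, 2, 6, 4, 1)
λ_1 = (5, 4, 0, 6, 5, 6, 4, 0)
λ_2 = (6, 6, 6, 3, 0, 3, 0, 2)

((4, 0, 2, 0, 2, 6, 4, 1), (5, 4, 0, 6, 5, 6, 4, 0), (6, 6, 6, 3, 0, 3, 0, 2))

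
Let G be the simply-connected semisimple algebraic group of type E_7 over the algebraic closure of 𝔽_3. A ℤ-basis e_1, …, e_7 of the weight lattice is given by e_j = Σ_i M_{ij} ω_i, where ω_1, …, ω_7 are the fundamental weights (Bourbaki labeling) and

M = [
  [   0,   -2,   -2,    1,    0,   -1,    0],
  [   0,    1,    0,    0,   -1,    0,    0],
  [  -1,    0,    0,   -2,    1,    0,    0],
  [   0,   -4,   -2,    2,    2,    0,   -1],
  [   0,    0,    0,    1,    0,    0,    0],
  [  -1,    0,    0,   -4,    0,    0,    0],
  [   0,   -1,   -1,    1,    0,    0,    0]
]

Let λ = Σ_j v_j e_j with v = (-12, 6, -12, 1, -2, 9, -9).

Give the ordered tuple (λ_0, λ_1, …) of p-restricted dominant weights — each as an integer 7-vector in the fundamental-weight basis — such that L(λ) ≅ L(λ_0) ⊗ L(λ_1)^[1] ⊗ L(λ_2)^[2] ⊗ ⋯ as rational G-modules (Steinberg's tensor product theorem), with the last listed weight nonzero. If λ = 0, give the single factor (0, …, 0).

((1, 2, 2, 1, 1, 2, 1), (1, 2, 2, 2, 0, 2, 2))

ω-coordinates c = M·v, v = (-12, 6, -12, 1, -2, 9, -9):
  c_1 = 0*-12 + -2*6 + -2*-12 + 1*1 + 0*-2 + -1*9 + 0*-9 = 4
  c_2 = 0*-12 + 1*6 + 0*-12 + 0*1 + -1*-2 + 0*9 + 0*-9 = 8
  c_3 = -1*-12 + 0*6 + 0*-12 + -2*1 + 1*-2 + 0*9 + 0*-9 = 8
  c_4 = 0*-12 + -4*6 + -2*-12 + 2*1 + 2*-2 + 0*9 + -1*-9 = 7
  c_5 = 0*-12 + 0*6 + 0*-12 + 1*1 + 0*-2 + 0*9 + 0*-9 = 1
  c_6 = -1*-12 + 0*6 + 0*-12 + -4*1 + 0*-2 + 0*9 + 0*-9 = 8
  c_7 = 0*-12 + -1*6 + -1*-12 + 1*1 + 0*-2 + 0*9 + 0*-9 = 7
Base-3 expansion of each c_i:
  c_1 = 4 = 1·3^0 + 1·3^1
  c_2 = 8 = 2·3^0 + 2·3^1
  c_3 = 8 = 2·3^0 + 2·3^1
  c_4 = 7 = 1·3^0 + 2·3^1
  c_5 = 1 = 1·3^0
  c_6 = 8 = 2·3^0 + 2·3^1
  c_7 = 7 = 1·3^0 + 2·3^1
λ_0 = (1, 2, 2, 1, 1, 2, 1)
λ_1 = (1, 2, 2, 2, 0, 2, 2)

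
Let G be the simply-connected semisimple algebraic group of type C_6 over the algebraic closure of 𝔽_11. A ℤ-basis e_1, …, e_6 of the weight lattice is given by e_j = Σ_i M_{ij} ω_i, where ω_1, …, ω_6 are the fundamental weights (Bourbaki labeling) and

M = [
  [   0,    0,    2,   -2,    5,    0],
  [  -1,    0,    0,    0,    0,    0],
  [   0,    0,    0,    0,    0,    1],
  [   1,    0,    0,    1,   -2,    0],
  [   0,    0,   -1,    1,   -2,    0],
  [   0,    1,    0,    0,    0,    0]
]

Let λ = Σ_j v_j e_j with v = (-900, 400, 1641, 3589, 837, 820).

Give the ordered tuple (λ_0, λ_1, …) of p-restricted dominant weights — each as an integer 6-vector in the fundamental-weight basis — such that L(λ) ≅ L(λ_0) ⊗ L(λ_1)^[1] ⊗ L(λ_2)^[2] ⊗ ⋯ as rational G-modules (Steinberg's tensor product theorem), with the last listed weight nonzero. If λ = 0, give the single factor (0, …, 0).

((3, 9, 6, 3, 10, 4), (4, 4, 8, 4, 2, 3), (2, 7, 6, 8, 2, 3))

Compute c_i = Σ_j M_{ij} v_j with v = (-900, 400, 1641, 3589, 837, 820):
  c_1 = (0)·(-900) + 0·400 + 2·1641 + (-2)·(3589) + 5·837 + 0·820 = 289
  c_2 = (-1)·(-900) + 0·400 + 0·1641 + 0·3589 + 0·837 + 0·820 = 900
  c_3 = (0)·(-900) + 0·400 + 0·1641 + 0·3589 + 0·837 + 1·820 = 820
  c_4 = (1)·(-900) + 0·400 + 0·1641 + 1·3589 + (-2)·(837) + 0·820 = 1015
  c_5 = (0)·(-900) + 0·400 + (-1)·(1641) + 1·3589 + (-2)·(837) + 0·820 = 274
  c_6 = (0)·(-900) + 1·400 + 0·1641 + 0·3589 + 0·837 + 0·820 = 400
Expand coordinatewise in base 11:
  c_1 = 289 = 3·11^0 + 4·11^1 + 2·11^2
  c_2 = 900 = 9·11^0 + 4·11^1 + 7·11^2
  c_3 = 820 = 6·11^0 + 8·11^1 + 6·11^2
  c_4 = 1015 = 3·11^0 + 4·11^1 + 8·11^2
  c_5 = 274 = 10·11^0 + 2·11^1 + 2·11^2
  c_6 = 400 = 4·11^0 + 3·11^1 + 3·11^2
p-restricted factor λ_0 = (3, 9, 6, 3, 10, 4)
p-restricted factor λ_1 = (4, 4, 8, 4, 2, 3)
p-restricted factor λ_2 = (2, 7, 6, 8, 2, 3)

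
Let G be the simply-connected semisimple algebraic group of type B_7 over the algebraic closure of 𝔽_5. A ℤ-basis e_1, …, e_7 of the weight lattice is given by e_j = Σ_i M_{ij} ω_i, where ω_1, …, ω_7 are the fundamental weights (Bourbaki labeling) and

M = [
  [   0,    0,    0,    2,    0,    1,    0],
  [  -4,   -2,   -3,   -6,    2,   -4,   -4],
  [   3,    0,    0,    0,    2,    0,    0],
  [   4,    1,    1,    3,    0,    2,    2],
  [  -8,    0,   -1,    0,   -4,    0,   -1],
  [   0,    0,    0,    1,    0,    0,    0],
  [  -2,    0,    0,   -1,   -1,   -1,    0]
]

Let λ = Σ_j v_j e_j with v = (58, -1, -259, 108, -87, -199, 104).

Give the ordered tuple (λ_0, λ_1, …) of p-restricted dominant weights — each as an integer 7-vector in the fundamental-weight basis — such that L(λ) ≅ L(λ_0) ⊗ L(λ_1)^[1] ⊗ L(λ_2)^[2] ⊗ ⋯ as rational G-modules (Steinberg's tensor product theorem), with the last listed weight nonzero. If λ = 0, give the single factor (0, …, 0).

Compute c_i = Σ_j M_{ij} v_j with v = (58, -1, -259, 108, -87, -199, 104):
  c_1 = 0·58 + (0)·(-1) + (0)·(-259) + 2·108 + (0)·(-87) + (1)·(-199) + 0·104 = 17
  c_2 = (-4)·(58) + (-2)·(-1) + (-3)·(-259) + (-6)·(108) + (2)·(-87) + (-4)·(-199) + (-4)·(104) = 105
  c_3 = 3·58 + (0)·(-1) + (0)·(-259) + 0·108 + (2)·(-87) + (0)·(-199) + 0·104 = 0
  c_4 = 4·58 + (1)·(-1) + (1)·(-259) + 3·108 + (0)·(-87) + (2)·(-199) + 2·104 = 106
  c_5 = (-8)·(58) + (0)·(-1) + (-1)·(-259) + 0·108 + (-4)·(-87) + (0)·(-199) + (-1)·(104) = 39
  c_6 = 0·58 + (0)·(-1) + (0)·(-259) + 1·108 + (0)·(-87) + (0)·(-199) + 0·104 = 108
  c_7 = (-2)·(58) + (0)·(-1) + (0)·(-259) + (-1)·(108) + (-1)·(-87) + (-1)·(-199) + 0·104 = 62
p = 5; digits c_i = Σ_j d_{ij}·5^j, 0 ≤ d_{ij} < 5:
  c_1 = 17 = 2·5^0 + 3·5^1
  c_2 = 105 = 0·5^0 + 1·5^1 + 4·5^2
  c_3 = 0
  c_4 = 106 = 1·5^0 + 1·5^1 + 4·5^2
  c_5 = 39 = 4·5^0 + 2·5^1 + 1·5^2
  c_6 = 108 = 3·5^0 + 1·5^1 + 4·5^2
  c_7 = 62 = 2·5^0 + 2·5^1 + 2·5^2
p-restricted factor λ_0 = (2, 0, 0, 1, 4, 3, 2)
p-restricted factor λ_1 = (3, 1, 0, 1, 2, 1, 2)
p-restricted factor λ_2 = (0, 4, 0, 4, 1, 4, 2)

((2, 0, 0, 1, 4, 3, 2), (3, 1, 0, 1, 2, 1, 2), (0, 4, 0, 4, 1, 4, 2))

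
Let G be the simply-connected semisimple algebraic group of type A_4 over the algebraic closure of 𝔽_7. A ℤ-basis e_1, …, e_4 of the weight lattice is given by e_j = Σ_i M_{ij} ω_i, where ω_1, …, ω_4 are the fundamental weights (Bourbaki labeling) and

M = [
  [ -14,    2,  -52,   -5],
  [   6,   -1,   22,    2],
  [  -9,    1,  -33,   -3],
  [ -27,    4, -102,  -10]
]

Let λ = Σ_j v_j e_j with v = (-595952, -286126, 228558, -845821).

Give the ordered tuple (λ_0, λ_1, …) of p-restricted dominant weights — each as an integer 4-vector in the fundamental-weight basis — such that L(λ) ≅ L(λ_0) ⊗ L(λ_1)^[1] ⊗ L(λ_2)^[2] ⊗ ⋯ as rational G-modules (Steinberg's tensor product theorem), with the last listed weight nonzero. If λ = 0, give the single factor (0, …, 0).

((1, 1, 6, 4), (2, 1, 2, 1), (5, 1, 2, 5), (6, 4, 1, 0), (5, 5, 2, 3), (6, 2, 4, 5))

Change of basis e → ω: c = M·v where v = (-595952, -286126, 228558, -845821):
  c_1 = (-14)·(-595952) + (2)·(-286126) + (-52)·(228558) + (-5)·(-845821) = 115165
  c_2 = (6)·(-595952) + (-1)·(-286126) + 22·228558 + (2)·(-845821) = 47048
  c_3 = (-9)·(-595952) + (1)·(-286126) + (-33)·(228558) + (-3)·(-845821) = 72491
  c_4 = (-27)·(-595952) + (4)·(-286126) + (-102)·(228558) + (-10)·(-845821) = 91494
Writing each c_i in base p = 7:
  c_1 = 115165 = 1·7^0 + 2·7^1 + 5·7^2 + 6·7^3 + 5·7^4 + 6·7^5
  c_2 = 47048 = 1·7^0 + 1·7^1 + 1·7^2 + 4·7^3 + 5·7^4 + 2·7^5
  c_3 = 72491 = 6·7^0 + 2·7^1 + 2·7^2 + 1·7^3 + 2·7^4 + 4·7^5
  c_4 = 91494 = 4·7^0 + 1·7^1 + 5·7^2 + 0·7^3 + 3·7^4 + 5·7^5
Factor λ_0 = (1, 1, 6, 4)
Factor λ_1 = (2, 1, 2, 1)
Factor λ_2 = (5, 1, 2, 5)
Factor λ_3 = (6, 4, 1, 0)
Factor λ_4 = (5, 5, 2, 3)
Factor λ_5 = (6, 2, 4, 5)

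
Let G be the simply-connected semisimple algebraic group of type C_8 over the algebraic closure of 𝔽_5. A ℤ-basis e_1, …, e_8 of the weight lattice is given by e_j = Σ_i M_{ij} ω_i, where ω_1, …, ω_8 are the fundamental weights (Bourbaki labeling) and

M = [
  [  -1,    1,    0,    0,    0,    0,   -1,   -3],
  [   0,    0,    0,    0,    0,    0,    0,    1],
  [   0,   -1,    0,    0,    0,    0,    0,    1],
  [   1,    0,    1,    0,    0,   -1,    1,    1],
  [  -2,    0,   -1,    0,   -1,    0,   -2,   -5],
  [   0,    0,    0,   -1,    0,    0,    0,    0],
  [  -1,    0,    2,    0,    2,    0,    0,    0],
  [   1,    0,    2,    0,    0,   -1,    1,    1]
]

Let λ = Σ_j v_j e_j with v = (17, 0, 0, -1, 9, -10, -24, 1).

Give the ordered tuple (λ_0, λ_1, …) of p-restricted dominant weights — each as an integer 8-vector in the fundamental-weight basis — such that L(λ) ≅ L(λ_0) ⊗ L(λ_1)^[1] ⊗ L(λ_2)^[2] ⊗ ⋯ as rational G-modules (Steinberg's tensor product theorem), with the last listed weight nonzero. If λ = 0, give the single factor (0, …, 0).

ω-coordinates c = M·v, v = (17, 0, 0, -1, 9, -10, -24, 1):
  c_1 = -1*17 + 1*0 + 0*0 + 0*-1 + 0*9 + 0*-10 + -1*-24 + -3*1 = 4
  c_2 = 0*17 + 0*0 + 0*0 + 0*-1 + 0*9 + 0*-10 + 0*-24 + 1*1 = 1
  c_3 = 0*17 + -1*0 + 0*0 + 0*-1 + 0*9 + 0*-10 + 0*-24 + 1*1 = 1
  c_4 = 1*17 + 0*0 + 1*0 + 0*-1 + 0*9 + -1*-10 + 1*-24 + 1*1 = 4
  c_5 = -2*17 + 0*0 + -1*0 + 0*-1 + -1*9 + 0*-10 + -2*-24 + -5*1 = 0
  c_6 = 0*17 + 0*0 + 0*0 + -1*-1 + 0*9 + 0*-10 + 0*-24 + 0*1 = 1
  c_7 = -1*17 + 0*0 + 2*0 + 0*-1 + 2*9 + 0*-10 + 0*-24 + 0*1 = 1
  c_8 = 1*17 + 0*0 + 2*0 + 0*-1 + 0*9 + -1*-10 + 1*-24 + 1*1 = 4
Base-5 expansion of each c_i:
  c_1 = 4 = 4·5^0
  c_2 = 1 = 1·5^0
  c_3 = 1 = 1·5^0
  c_4 = 4 = 4·5^0
  c_5 = 0
  c_6 = 1 = 1·5^0
  c_7 = 1 = 1·5^0
  c_8 = 4 = 4·5^0
Factor λ_0 = (4, 1, 1, 4, 0, 1, 1, 4)

((4, 1, 1, 4, 0, 1, 1, 4),)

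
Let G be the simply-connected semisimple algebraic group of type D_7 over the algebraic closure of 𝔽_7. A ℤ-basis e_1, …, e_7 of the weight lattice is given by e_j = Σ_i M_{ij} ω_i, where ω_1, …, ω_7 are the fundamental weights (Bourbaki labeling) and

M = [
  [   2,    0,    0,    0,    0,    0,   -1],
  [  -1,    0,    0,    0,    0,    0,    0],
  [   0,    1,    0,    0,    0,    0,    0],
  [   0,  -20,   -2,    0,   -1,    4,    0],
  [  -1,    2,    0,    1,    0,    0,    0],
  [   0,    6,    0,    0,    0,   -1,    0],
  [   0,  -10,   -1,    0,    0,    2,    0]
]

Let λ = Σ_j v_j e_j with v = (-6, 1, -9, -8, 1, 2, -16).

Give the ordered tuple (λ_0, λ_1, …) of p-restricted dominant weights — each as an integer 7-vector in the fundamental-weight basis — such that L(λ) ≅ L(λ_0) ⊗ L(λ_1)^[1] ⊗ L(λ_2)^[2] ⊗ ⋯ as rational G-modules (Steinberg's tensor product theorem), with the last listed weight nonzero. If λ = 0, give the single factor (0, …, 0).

((4, 6, 1, 5, 0, 4, 3),)

ω-coordinates c = M·v, v = (-6, 1, -9, -8, 1, 2, -16):
  c_1 = 2*-6 + 0*1 + 0*-9 + 0*-8 + 0*1 + 0*2 + -1*-16 = 4
  c_2 = -1*-6 + 0*1 + 0*-9 + 0*-8 + 0*1 + 0*2 + 0*-16 = 6
  c_3 = 0*-6 + 1*1 + 0*-9 + 0*-8 + 0*1 + 0*2 + 0*-16 = 1
  c_4 = 0*-6 + -20*1 + -2*-9 + 0*-8 + -1*1 + 4*2 + 0*-16 = 5
  c_5 = -1*-6 + 2*1 + 0*-9 + 1*-8 + 0*1 + 0*2 + 0*-16 = 0
  c_6 = 0*-6 + 6*1 + 0*-9 + 0*-8 + 0*1 + -1*2 + 0*-16 = 4
  c_7 = 0*-6 + -10*1 + -1*-9 + 0*-8 + 0*1 + 2*2 + 0*-16 = 3
Base-7 expansion of each c_i:
  c_1 = 4 = 4·7^0
  c_2 = 6 = 6·7^0
  c_3 = 1 = 1·7^0
  c_4 = 5 = 5·7^0
  c_5 = 0
  c_6 = 4 = 4·7^0
  c_7 = 3 = 3·7^0
λ_0 = (4, 6, 1, 5, 0, 4, 3)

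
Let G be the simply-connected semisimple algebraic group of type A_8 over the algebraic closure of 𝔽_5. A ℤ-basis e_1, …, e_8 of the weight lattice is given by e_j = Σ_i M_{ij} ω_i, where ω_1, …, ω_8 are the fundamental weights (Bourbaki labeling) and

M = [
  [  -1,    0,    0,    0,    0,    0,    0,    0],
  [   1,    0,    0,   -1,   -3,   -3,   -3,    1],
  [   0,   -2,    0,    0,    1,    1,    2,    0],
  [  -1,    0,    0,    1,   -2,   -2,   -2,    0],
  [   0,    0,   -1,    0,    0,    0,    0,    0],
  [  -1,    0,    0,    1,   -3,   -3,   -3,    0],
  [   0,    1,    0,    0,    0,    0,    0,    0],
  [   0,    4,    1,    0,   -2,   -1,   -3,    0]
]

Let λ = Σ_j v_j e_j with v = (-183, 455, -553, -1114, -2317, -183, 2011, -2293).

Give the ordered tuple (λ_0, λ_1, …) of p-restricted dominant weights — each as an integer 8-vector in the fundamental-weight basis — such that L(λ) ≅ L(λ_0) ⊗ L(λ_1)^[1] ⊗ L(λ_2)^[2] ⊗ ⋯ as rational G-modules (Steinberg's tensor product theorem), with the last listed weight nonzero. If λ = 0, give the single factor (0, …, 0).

((3, 0, 2, 2, 3, 1, 0, 1), (1, 1, 2, 4, 0, 2, 1, 0), (2, 4, 4, 1, 2, 1, 3, 2), (1, 0, 4, 0, 4, 4, 3, 0))

Compute c_i = Σ_j M_{ij} v_j with v = (-183, 455, -553, -1114, -2317, -183, 2011, -2293):
  c_1 = (-1)·(-183) + (0)·(455) + (0)·(-553) + (0)·(-1114) + (0)·(-2317) + (0)·(-183) + (0)·(2011) + (0)·(-2293) = 183
  c_2 = (1)·(-183) + (0)·(455) + (0)·(-553) + (-1)·(-1114) + (-3)·(-2317) + (-3)·(-183) + (-3)·(2011) + (1)·(-2293) = 105
  c_3 = (0)·(-183) + (-2)·(455) + (0)·(-553) + (0)·(-1114) + (1)·(-2317) + (1)·(-183) + (2)·(2011) + (0)·(-2293) = 612
  c_4 = (-1)·(-183) + (0)·(455) + (0)·(-553) + (1)·(-1114) + (-2)·(-2317) + (-2)·(-183) + (-2)·(2011) + (0)·(-2293) = 47
  c_5 = (0)·(-183) + (0)·(455) + (-1)·(-553) + (0)·(-1114) + (0)·(-2317) + (0)·(-183) + (0)·(2011) + (0)·(-2293) = 553
  c_6 = (-1)·(-183) + (0)·(455) + (0)·(-553) + (1)·(-1114) + (-3)·(-2317) + (-3)·(-183) + (-3)·(2011) + (0)·(-2293) = 536
  c_7 = (0)·(-183) + (1)·(455) + (0)·(-553) + (0)·(-1114) + (0)·(-2317) + (0)·(-183) + (0)·(2011) + (0)·(-2293) = 455
  c_8 = (0)·(-183) + (4)·(455) + (1)·(-553) + (0)·(-1114) + (-2)·(-2317) + (-1)·(-183) + (-3)·(2011) + (0)·(-2293) = 51
Writing each c_i in base p = 5:
  c_1 = 183 = 3·5^0 + 1·5^1 + 2·5^2 + 1·5^3
  c_2 = 105 = 0·5^0 + 1·5^1 + 4·5^2
  c_3 = 612 = 2·5^0 + 2·5^1 + 4·5^2 + 4·5^3
  c_4 = 47 = 2·5^0 + 4·5^1 + 1·5^2
  c_5 = 553 = 3·5^0 + 0·5^1 + 2·5^2 + 4·5^3
  c_6 = 536 = 1·5^0 + 2·5^1 + 1·5^2 + 4·5^3
  c_7 = 455 = 0·5^0 + 1·5^1 + 3·5^2 + 3·5^3
  c_8 = 51 = 1·5^0 + 0·5^1 + 2·5^2
λ_0 = (3, 0, 2, 2, 3, 1, 0, 1)
λ_1 = (1, 1, 2, 4, 0, 2, 1, 0)
λ_2 = (2, 4, 4, 1, 2, 1, 3, 2)
λ_3 = (1, 0, 4, 0, 4, 4, 3, 0)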